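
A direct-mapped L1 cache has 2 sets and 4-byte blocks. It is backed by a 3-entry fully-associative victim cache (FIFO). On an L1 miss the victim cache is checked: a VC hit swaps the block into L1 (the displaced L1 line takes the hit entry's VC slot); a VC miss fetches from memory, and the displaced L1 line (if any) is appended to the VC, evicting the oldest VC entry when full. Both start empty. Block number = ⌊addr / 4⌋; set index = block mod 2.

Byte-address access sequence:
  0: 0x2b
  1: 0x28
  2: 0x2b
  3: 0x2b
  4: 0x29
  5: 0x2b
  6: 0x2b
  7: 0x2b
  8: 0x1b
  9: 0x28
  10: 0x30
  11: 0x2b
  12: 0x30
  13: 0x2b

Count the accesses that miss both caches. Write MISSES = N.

MISSES = 3

0: 0x2b (blk 10, set 0) → MISS  vc=[]
1: 0x28 (blk 10, set 0) → L1-HIT  vc=[]
2: 0x2b (blk 10, set 0) → L1-HIT  vc=[]
3: 0x2b (blk 10, set 0) → L1-HIT  vc=[]
4: 0x29 (blk 10, set 0) → L1-HIT  vc=[]
5: 0x2b (blk 10, set 0) → L1-HIT  vc=[]
6: 0x2b (blk 10, set 0) → L1-HIT  vc=[]
7: 0x2b (blk 10, set 0) → L1-HIT  vc=[]
8: 0x1b (blk 6, set 0) → MISS  vc=[10]
9: 0x28 (blk 10, set 0) → VC-HIT  vc=[6]
10: 0x30 (blk 12, set 0) → MISS  vc=[6, 10]
11: 0x2b (blk 10, set 0) → VC-HIT  vc=[6, 12]
12: 0x30 (blk 12, set 0) → VC-HIT  vc=[6, 10]
13: 0x2b (blk 10, set 0) → VC-HIT  vc=[6, 12]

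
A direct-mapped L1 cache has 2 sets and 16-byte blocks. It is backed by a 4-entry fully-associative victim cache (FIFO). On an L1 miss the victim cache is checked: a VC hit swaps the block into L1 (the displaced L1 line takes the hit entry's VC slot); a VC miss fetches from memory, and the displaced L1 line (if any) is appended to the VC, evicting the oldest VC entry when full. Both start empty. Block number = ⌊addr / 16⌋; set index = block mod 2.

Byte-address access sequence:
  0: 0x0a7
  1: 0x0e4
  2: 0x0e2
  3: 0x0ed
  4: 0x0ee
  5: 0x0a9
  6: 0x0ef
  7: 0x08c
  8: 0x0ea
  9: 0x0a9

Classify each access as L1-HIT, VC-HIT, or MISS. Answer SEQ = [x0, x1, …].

SEQ = [MISS, MISS, L1-HIT, L1-HIT, L1-HIT, VC-HIT, VC-HIT, MISS, VC-HIT, VC-HIT]

0: 0xa7 (blk 10, set 0) → MISS  vc=[]
1: 0xe4 (blk 14, set 0) → MISS  vc=[10]
2: 0xe2 (blk 14, set 0) → L1-HIT  vc=[10]
3: 0xed (blk 14, set 0) → L1-HIT  vc=[10]
4: 0xee (blk 14, set 0) → L1-HIT  vc=[10]
5: 0xa9 (blk 10, set 0) → VC-HIT  vc=[14]
6: 0xef (blk 14, set 0) → VC-HIT  vc=[10]
7: 0x8c (blk 8, set 0) → MISS  vc=[10, 14]
8: 0xea (blk 14, set 0) → VC-HIT  vc=[10, 8]
9: 0xa9 (blk 10, set 0) → VC-HIT  vc=[14, 8]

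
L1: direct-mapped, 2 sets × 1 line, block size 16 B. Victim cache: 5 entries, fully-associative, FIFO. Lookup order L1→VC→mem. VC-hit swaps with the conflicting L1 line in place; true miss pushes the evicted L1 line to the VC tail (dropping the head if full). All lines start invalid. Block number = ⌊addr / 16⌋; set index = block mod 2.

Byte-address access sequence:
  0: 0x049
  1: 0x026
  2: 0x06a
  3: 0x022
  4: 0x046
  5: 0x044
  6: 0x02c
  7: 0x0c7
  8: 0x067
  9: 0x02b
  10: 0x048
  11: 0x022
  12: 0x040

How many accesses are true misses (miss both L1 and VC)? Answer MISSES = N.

MISSES = 4

#0 0x49→b4/s0 MISS; vc=[]
#1 0x26→b2/s0 MISS; vc=[4]
#2 0x6a→b6/s0 MISS; vc=[4,2]
#3 0x22→b2/s0 VC-HIT; vc=[4,6]
#4 0x46→b4/s0 VC-HIT; vc=[2,6]
#5 0x44→b4/s0 L1-HIT; vc=[2,6]
#6 0x2c→b2/s0 VC-HIT; vc=[4,6]
#7 0xc7→b12/s0 MISS; vc=[4,6,2]
#8 0x67→b6/s0 VC-HIT; vc=[4,12,2]
#9 0x2b→b2/s0 VC-HIT; vc=[4,12,6]
#10 0x48→b4/s0 VC-HIT; vc=[2,12,6]
#11 0x22→b2/s0 VC-HIT; vc=[4,12,6]
#12 0x40→b4/s0 VC-HIT; vc=[2,12,6]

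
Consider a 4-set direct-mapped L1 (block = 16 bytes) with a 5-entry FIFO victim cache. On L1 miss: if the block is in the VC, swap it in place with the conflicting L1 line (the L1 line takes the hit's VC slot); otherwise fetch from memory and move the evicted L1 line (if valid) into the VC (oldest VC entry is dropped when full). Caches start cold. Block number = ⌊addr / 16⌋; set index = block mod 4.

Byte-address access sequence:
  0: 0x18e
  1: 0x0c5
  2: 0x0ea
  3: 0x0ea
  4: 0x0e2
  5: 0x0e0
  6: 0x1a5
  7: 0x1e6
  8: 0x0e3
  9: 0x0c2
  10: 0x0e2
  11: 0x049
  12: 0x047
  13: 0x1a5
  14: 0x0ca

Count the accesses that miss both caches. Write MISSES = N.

  [0] addr=0x18e blk=24 s=0: MISS | VC []
  [1] addr=0xc5 blk=12 s=0: MISS | VC [24]
  [2] addr=0xea blk=14 s=2: MISS | VC [24]
  [3] addr=0xea blk=14 s=2: L1-HIT | VC [24]
  [4] addr=0xe2 blk=14 s=2: L1-HIT | VC [24]
  [5] addr=0xe0 blk=14 s=2: L1-HIT | VC [24]
  [6] addr=0x1a5 blk=26 s=2: MISS | VC [24, 14]
  [7] addr=0x1e6 blk=30 s=2: MISS | VC [24, 14, 26]
  [8] addr=0xe3 blk=14 s=2: VC-HIT | VC [24, 30, 26]
  [9] addr=0xc2 blk=12 s=0: L1-HIT | VC [24, 30, 26]
  [10] addr=0xe2 blk=14 s=2: L1-HIT | VC [24, 30, 26]
  [11] addr=0x49 blk=4 s=0: MISS | VC [24, 30, 26, 12]
  [12] addr=0x47 blk=4 s=0: L1-HIT | VC [24, 30, 26, 12]
  [13] addr=0x1a5 blk=26 s=2: VC-HIT | VC [24, 30, 14, 12]
  [14] addr=0xca blk=12 s=0: VC-HIT | VC [24, 30, 14, 4]

MISSES = 6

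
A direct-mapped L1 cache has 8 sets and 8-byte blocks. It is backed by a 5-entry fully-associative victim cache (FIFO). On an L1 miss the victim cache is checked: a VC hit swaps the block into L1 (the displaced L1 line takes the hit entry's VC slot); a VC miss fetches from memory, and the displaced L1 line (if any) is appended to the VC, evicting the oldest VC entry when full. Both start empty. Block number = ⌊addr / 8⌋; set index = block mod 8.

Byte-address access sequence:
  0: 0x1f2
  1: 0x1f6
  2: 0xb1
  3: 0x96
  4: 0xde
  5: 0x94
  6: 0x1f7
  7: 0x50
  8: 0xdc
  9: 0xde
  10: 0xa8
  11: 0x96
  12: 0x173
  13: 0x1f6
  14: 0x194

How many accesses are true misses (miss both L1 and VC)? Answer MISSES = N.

  [0] addr=0x1f2 blk=62 s=6: MISS | VC []
  [1] addr=0x1f6 blk=62 s=6: L1-HIT | VC []
  [2] addr=0xb1 blk=22 s=6: MISS | VC [62]
  [3] addr=0x96 blk=18 s=2: MISS | VC [62]
  [4] addr=0xde blk=27 s=3: MISS | VC [62]
  [5] addr=0x94 blk=18 s=2: L1-HIT | VC [62]
  [6] addr=0x1f7 blk=62 s=6: VC-HIT | VC [22]
  [7] addr=0x50 blk=10 s=2: MISS | VC [22, 18]
  [8] addr=0xdc blk=27 s=3: L1-HIT | VC [22, 18]
  [9] addr=0xde blk=27 s=3: L1-HIT | VC [22, 18]
  [10] addr=0xa8 blk=21 s=5: MISS | VC [22, 18]
  [11] addr=0x96 blk=18 s=2: VC-HIT | VC [22, 10]
  [12] addr=0x173 blk=46 s=6: MISS | VC [22, 10, 62]
  [13] addr=0x1f6 blk=62 s=6: VC-HIT | VC [22, 10, 46]
  [14] addr=0x194 blk=50 s=2: MISS | VC [22, 10, 46, 18]

MISSES = 8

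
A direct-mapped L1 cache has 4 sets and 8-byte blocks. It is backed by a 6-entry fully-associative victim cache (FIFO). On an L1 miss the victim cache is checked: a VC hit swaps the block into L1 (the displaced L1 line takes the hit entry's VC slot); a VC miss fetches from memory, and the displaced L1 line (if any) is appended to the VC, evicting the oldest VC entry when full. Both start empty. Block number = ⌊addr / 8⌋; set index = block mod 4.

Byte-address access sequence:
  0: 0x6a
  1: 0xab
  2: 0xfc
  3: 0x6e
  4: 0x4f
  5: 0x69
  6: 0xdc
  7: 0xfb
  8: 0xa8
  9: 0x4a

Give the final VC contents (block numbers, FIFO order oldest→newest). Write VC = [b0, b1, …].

VC = [13, 21, 27]

#0 0x6a→b13/s1 MISS; vc=[]
#1 0xab→b21/s1 MISS; vc=[13]
#2 0xfc→b31/s3 MISS; vc=[13]
#3 0x6e→b13/s1 VC-HIT; vc=[21]
#4 0x4f→b9/s1 MISS; vc=[21,13]
#5 0x69→b13/s1 VC-HIT; vc=[21,9]
#6 0xdc→b27/s3 MISS; vc=[21,9,31]
#7 0xfb→b31/s3 VC-HIT; vc=[21,9,27]
#8 0xa8→b21/s1 VC-HIT; vc=[13,9,27]
#9 0x4a→b9/s1 VC-HIT; vc=[13,21,27]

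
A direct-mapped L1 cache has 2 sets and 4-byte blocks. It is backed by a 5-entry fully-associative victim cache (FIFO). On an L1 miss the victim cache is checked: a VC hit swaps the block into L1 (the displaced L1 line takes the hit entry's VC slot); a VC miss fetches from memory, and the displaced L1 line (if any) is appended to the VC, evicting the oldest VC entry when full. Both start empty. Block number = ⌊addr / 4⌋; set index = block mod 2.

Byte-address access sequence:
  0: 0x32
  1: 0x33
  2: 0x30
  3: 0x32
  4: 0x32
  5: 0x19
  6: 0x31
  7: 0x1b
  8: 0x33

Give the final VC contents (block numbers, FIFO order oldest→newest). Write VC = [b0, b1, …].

VC = [6]

#0 0x32→b12/s0 MISS; vc=[]
#1 0x33→b12/s0 L1-HIT; vc=[]
#2 0x30→b12/s0 L1-HIT; vc=[]
#3 0x32→b12/s0 L1-HIT; vc=[]
#4 0x32→b12/s0 L1-HIT; vc=[]
#5 0x19→b6/s0 MISS; vc=[12]
#6 0x31→b12/s0 VC-HIT; vc=[6]
#7 0x1b→b6/s0 VC-HIT; vc=[12]
#8 0x33→b12/s0 VC-HIT; vc=[6]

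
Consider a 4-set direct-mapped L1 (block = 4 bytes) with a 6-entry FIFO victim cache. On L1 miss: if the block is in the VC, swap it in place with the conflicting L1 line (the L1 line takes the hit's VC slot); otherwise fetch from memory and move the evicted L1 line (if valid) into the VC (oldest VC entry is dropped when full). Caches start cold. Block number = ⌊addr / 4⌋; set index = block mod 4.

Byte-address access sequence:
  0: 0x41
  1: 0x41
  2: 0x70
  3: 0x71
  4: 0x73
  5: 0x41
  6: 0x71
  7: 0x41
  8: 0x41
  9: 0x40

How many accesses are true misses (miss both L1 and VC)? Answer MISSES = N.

0: 0x41 (blk 16, set 0) → MISS  vc=[]
1: 0x41 (blk 16, set 0) → L1-HIT  vc=[]
2: 0x70 (blk 28, set 0) → MISS  vc=[16]
3: 0x71 (blk 28, set 0) → L1-HIT  vc=[16]
4: 0x73 (blk 28, set 0) → L1-HIT  vc=[16]
5: 0x41 (blk 16, set 0) → VC-HIT  vc=[28]
6: 0x71 (blk 28, set 0) → VC-HIT  vc=[16]
7: 0x41 (blk 16, set 0) → VC-HIT  vc=[28]
8: 0x41 (blk 16, set 0) → L1-HIT  vc=[28]
9: 0x40 (blk 16, set 0) → L1-HIT  vc=[28]

MISSES = 2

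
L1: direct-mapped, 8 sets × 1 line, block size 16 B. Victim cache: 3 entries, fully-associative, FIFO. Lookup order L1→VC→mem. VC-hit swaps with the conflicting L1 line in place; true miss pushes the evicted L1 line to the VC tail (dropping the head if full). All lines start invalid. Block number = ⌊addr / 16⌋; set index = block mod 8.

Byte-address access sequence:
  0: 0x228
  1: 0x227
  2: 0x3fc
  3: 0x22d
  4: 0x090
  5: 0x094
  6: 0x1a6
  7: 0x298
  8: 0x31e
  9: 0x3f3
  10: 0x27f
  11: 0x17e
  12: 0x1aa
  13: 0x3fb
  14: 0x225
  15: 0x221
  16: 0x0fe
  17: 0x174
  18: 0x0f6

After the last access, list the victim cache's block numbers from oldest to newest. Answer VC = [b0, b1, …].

VC = [26, 63, 23]

#0 0x228→b34/s2 MISS; vc=[]
#1 0x227→b34/s2 L1-HIT; vc=[]
#2 0x3fc→b63/s7 MISS; vc=[]
#3 0x22d→b34/s2 L1-HIT; vc=[]
#4 0x90→b9/s1 MISS; vc=[]
#5 0x94→b9/s1 L1-HIT; vc=[]
#6 0x1a6→b26/s2 MISS; vc=[34]
#7 0x298→b41/s1 MISS; vc=[34,9]
#8 0x31e→b49/s1 MISS; vc=[34,9,41]
#9 0x3f3→b63/s7 L1-HIT; vc=[34,9,41]
#10 0x27f→b39/s7 MISS; vc=[9,41,63]
#11 0x17e→b23/s7 MISS; vc=[41,63,39]
#12 0x1aa→b26/s2 L1-HIT; vc=[41,63,39]
#13 0x3fb→b63/s7 VC-HIT; vc=[41,23,39]
#14 0x225→b34/s2 MISS; vc=[23,39,26]
#15 0x221→b34/s2 L1-HIT; vc=[23,39,26]
#16 0xfe→b15/s7 MISS; vc=[39,26,63]
#17 0x174→b23/s7 MISS; vc=[26,63,15]
#18 0xf6→b15/s7 VC-HIT; vc=[26,63,23]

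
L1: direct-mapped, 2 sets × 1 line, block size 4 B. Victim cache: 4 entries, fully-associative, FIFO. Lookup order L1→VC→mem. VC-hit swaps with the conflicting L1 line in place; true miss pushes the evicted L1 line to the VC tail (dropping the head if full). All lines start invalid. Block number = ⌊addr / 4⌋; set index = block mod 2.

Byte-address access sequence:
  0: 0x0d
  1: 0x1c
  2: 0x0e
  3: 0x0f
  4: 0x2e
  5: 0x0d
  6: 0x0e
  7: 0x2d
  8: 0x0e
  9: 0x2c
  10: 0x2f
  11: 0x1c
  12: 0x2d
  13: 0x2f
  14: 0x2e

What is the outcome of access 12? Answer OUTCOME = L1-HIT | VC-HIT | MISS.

#0 0xd→b3/s1 MISS; vc=[]
#1 0x1c→b7/s1 MISS; vc=[3]
#2 0xe→b3/s1 VC-HIT; vc=[7]
#3 0xf→b3/s1 L1-HIT; vc=[7]
#4 0x2e→b11/s1 MISS; vc=[7,3]
#5 0xd→b3/s1 VC-HIT; vc=[7,11]
#6 0xe→b3/s1 L1-HIT; vc=[7,11]
#7 0x2d→b11/s1 VC-HIT; vc=[7,3]
#8 0xe→b3/s1 VC-HIT; vc=[7,11]
#9 0x2c→b11/s1 VC-HIT; vc=[7,3]
#10 0x2f→b11/s1 L1-HIT; vc=[7,3]
#11 0x1c→b7/s1 VC-HIT; vc=[11,3]
#12 0x2d→b11/s1 VC-HIT; vc=[7,3]
#13 0x2f→b11/s1 L1-HIT; vc=[7,3]
#14 0x2e→b11/s1 L1-HIT; vc=[7,3]

OUTCOME = VC-HIT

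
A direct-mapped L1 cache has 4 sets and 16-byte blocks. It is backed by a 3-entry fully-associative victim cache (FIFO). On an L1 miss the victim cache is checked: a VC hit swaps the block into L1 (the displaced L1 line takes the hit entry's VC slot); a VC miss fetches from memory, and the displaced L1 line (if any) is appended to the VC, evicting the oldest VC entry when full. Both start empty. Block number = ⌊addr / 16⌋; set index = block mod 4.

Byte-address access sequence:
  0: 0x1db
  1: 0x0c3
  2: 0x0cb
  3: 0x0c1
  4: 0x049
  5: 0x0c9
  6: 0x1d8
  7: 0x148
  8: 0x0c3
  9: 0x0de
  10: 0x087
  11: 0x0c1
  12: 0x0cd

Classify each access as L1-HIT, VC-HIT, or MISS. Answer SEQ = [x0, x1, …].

#0 0x1db→b29/s1 MISS; vc=[]
#1 0xc3→b12/s0 MISS; vc=[]
#2 0xcb→b12/s0 L1-HIT; vc=[]
#3 0xc1→b12/s0 L1-HIT; vc=[]
#4 0x49→b4/s0 MISS; vc=[12]
#5 0xc9→b12/s0 VC-HIT; vc=[4]
#6 0x1d8→b29/s1 L1-HIT; vc=[4]
#7 0x148→b20/s0 MISS; vc=[4,12]
#8 0xc3→b12/s0 VC-HIT; vc=[4,20]
#9 0xde→b13/s1 MISS; vc=[4,20,29]
#10 0x87→b8/s0 MISS; vc=[20,29,12]
#11 0xc1→b12/s0 VC-HIT; vc=[20,29,8]
#12 0xcd→b12/s0 L1-HIT; vc=[20,29,8]

SEQ = [MISS, MISS, L1-HIT, L1-HIT, MISS, VC-HIT, L1-HIT, MISS, VC-HIT, MISS, MISS, VC-HIT, L1-HIT]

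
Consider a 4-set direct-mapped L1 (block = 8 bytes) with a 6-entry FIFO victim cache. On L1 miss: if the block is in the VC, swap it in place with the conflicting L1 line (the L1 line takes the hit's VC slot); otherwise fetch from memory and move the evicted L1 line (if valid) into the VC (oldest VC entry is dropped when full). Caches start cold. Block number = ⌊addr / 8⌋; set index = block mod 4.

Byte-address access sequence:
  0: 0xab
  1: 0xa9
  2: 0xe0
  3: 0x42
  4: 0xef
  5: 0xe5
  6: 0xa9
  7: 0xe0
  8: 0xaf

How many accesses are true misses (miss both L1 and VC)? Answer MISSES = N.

MISSES = 4

  [0] addr=0xab blk=21 s=1: MISS | VC []
  [1] addr=0xa9 blk=21 s=1: L1-HIT | VC []
  [2] addr=0xe0 blk=28 s=0: MISS | VC []
  [3] addr=0x42 blk=8 s=0: MISS | VC [28]
  [4] addr=0xef blk=29 s=1: MISS | VC [28, 21]
  [5] addr=0xe5 blk=28 s=0: VC-HIT | VC [8, 21]
  [6] addr=0xa9 blk=21 s=1: VC-HIT | VC [8, 29]
  [7] addr=0xe0 blk=28 s=0: L1-HIT | VC [8, 29]
  [8] addr=0xaf blk=21 s=1: L1-HIT | VC [8, 29]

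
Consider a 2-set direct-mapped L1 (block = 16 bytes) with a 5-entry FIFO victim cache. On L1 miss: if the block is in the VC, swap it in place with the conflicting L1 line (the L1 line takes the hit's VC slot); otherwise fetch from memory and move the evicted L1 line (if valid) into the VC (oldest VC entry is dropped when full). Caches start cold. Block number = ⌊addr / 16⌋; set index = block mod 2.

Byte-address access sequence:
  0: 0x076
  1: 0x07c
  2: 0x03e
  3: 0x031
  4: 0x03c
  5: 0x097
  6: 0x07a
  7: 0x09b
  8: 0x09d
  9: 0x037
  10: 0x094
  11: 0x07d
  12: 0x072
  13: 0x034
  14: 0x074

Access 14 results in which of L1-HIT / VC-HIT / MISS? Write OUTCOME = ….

#0 0x76→b7/s1 MISS; vc=[]
#1 0x7c→b7/s1 L1-HIT; vc=[]
#2 0x3e→b3/s1 MISS; vc=[7]
#3 0x31→b3/s1 L1-HIT; vc=[7]
#4 0x3c→b3/s1 L1-HIT; vc=[7]
#5 0x97→b9/s1 MISS; vc=[7,3]
#6 0x7a→b7/s1 VC-HIT; vc=[9,3]
#7 0x9b→b9/s1 VC-HIT; vc=[7,3]
#8 0x9d→b9/s1 L1-HIT; vc=[7,3]
#9 0x37→b3/s1 VC-HIT; vc=[7,9]
#10 0x94→b9/s1 VC-HIT; vc=[7,3]
#11 0x7d→b7/s1 VC-HIT; vc=[9,3]
#12 0x72→b7/s1 L1-HIT; vc=[9,3]
#13 0x34→b3/s1 VC-HIT; vc=[9,7]
#14 0x74→b7/s1 VC-HIT; vc=[9,3]

OUTCOME = VC-HIT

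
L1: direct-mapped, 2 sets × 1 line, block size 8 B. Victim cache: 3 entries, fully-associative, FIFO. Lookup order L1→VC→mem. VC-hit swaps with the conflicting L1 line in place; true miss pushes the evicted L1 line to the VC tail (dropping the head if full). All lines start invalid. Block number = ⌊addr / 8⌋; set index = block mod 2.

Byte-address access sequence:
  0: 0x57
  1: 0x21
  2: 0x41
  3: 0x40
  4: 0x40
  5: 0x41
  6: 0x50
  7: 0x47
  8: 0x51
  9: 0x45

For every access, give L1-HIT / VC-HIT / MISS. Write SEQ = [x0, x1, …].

#0 0x57→b10/s0 MISS; vc=[]
#1 0x21→b4/s0 MISS; vc=[10]
#2 0x41→b8/s0 MISS; vc=[10,4]
#3 0x40→b8/s0 L1-HIT; vc=[10,4]
#4 0x40→b8/s0 L1-HIT; vc=[10,4]
#5 0x41→b8/s0 L1-HIT; vc=[10,4]
#6 0x50→b10/s0 VC-HIT; vc=[8,4]
#7 0x47→b8/s0 VC-HIT; vc=[10,4]
#8 0x51→b10/s0 VC-HIT; vc=[8,4]
#9 0x45→b8/s0 VC-HIT; vc=[10,4]

SEQ = [MISS, MISS, MISS, L1-HIT, L1-HIT, L1-HIT, VC-HIT, VC-HIT, VC-HIT, VC-HIT]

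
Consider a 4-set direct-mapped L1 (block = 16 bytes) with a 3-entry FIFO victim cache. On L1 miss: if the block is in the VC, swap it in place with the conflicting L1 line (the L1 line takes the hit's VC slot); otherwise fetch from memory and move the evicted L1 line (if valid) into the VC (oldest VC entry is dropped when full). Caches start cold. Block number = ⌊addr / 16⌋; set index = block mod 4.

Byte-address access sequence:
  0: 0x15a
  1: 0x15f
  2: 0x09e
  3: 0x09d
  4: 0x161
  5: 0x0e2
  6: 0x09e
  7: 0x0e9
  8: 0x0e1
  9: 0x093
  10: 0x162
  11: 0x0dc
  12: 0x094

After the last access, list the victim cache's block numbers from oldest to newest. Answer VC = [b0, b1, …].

#0 0x15a→b21/s1 MISS; vc=[]
#1 0x15f→b21/s1 L1-HIT; vc=[]
#2 0x9e→b9/s1 MISS; vc=[21]
#3 0x9d→b9/s1 L1-HIT; vc=[21]
#4 0x161→b22/s2 MISS; vc=[21]
#5 0xe2→b14/s2 MISS; vc=[21,22]
#6 0x9e→b9/s1 L1-HIT; vc=[21,22]
#7 0xe9→b14/s2 L1-HIT; vc=[21,22]
#8 0xe1→b14/s2 L1-HIT; vc=[21,22]
#9 0x93→b9/s1 L1-HIT; vc=[21,22]
#10 0x162→b22/s2 VC-HIT; vc=[21,14]
#11 0xdc→b13/s1 MISS; vc=[21,14,9]
#12 0x94→b9/s1 VC-HIT; vc=[21,14,13]

VC = [21, 14, 13]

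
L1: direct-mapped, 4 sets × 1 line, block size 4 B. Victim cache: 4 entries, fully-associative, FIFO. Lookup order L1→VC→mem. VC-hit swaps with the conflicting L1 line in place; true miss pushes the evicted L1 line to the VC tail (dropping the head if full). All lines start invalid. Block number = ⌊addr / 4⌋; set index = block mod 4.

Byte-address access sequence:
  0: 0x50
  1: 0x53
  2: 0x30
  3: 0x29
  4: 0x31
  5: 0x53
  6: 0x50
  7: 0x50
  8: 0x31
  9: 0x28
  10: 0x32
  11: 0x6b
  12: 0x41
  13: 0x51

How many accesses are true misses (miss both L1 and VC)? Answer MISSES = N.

0: 0x50 (blk 20, set 0) → MISS  vc=[]
1: 0x53 (blk 20, set 0) → L1-HIT  vc=[]
2: 0x30 (blk 12, set 0) → MISS  vc=[20]
3: 0x29 (blk 10, set 2) → MISS  vc=[20]
4: 0x31 (blk 12, set 0) → L1-HIT  vc=[20]
5: 0x53 (blk 20, set 0) → VC-HIT  vc=[12]
6: 0x50 (blk 20, set 0) → L1-HIT  vc=[12]
7: 0x50 (blk 20, set 0) → L1-HIT  vc=[12]
8: 0x31 (blk 12, set 0) → VC-HIT  vc=[20]
9: 0x28 (blk 10, set 2) → L1-HIT  vc=[20]
10: 0x32 (blk 12, set 0) → L1-HIT  vc=[20]
11: 0x6b (blk 26, set 2) → MISS  vc=[20, 10]
12: 0x41 (blk 16, set 0) → MISS  vc=[20, 10, 12]
13: 0x51 (blk 20, set 0) → VC-HIT  vc=[16, 10, 12]

MISSES = 5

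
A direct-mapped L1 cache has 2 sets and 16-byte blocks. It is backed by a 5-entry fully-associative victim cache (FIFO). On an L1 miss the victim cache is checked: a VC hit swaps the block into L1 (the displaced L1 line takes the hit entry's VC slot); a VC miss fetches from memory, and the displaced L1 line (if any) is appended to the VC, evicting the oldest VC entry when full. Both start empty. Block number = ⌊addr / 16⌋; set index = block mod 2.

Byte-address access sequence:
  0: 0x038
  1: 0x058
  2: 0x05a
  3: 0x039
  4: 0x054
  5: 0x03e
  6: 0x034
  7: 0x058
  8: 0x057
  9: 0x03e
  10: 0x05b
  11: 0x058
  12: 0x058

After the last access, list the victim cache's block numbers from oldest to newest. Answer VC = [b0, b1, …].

VC = [3]

0: 0x38 (blk 3, set 1) → MISS  vc=[]
1: 0x58 (blk 5, set 1) → MISS  vc=[3]
2: 0x5a (blk 5, set 1) → L1-HIT  vc=[3]
3: 0x39 (blk 3, set 1) → VC-HIT  vc=[5]
4: 0x54 (blk 5, set 1) → VC-HIT  vc=[3]
5: 0x3e (blk 3, set 1) → VC-HIT  vc=[5]
6: 0x34 (blk 3, set 1) → L1-HIT  vc=[5]
7: 0x58 (blk 5, set 1) → VC-HIT  vc=[3]
8: 0x57 (blk 5, set 1) → L1-HIT  vc=[3]
9: 0x3e (blk 3, set 1) → VC-HIT  vc=[5]
10: 0x5b (blk 5, set 1) → VC-HIT  vc=[3]
11: 0x58 (blk 5, set 1) → L1-HIT  vc=[3]
12: 0x58 (blk 5, set 1) → L1-HIT  vc=[3]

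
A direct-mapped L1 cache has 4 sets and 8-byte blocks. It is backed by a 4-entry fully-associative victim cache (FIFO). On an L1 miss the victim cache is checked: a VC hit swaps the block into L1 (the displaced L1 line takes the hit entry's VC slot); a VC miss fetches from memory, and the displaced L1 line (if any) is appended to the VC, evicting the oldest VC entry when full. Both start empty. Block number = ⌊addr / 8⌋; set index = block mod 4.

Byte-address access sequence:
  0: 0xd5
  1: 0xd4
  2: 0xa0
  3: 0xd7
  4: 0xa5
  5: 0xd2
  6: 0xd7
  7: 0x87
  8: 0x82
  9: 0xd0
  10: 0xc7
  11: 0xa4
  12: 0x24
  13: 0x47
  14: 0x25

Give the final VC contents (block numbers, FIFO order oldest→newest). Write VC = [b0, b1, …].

0: 0xd5 (blk 26, set 2) → MISS  vc=[]
1: 0xd4 (blk 26, set 2) → L1-HIT  vc=[]
2: 0xa0 (blk 20, set 0) → MISS  vc=[]
3: 0xd7 (blk 26, set 2) → L1-HIT  vc=[]
4: 0xa5 (blk 20, set 0) → L1-HIT  vc=[]
5: 0xd2 (blk 26, set 2) → L1-HIT  vc=[]
6: 0xd7 (blk 26, set 2) → L1-HIT  vc=[]
7: 0x87 (blk 16, set 0) → MISS  vc=[20]
8: 0x82 (blk 16, set 0) → L1-HIT  vc=[20]
9: 0xd0 (blk 26, set 2) → L1-HIT  vc=[20]
10: 0xc7 (blk 24, set 0) → MISS  vc=[20, 16]
11: 0xa4 (blk 20, set 0) → VC-HIT  vc=[24, 16]
12: 0x24 (blk 4, set 0) → MISS  vc=[24, 16, 20]
13: 0x47 (blk 8, set 0) → MISS  vc=[24, 16, 20, 4]
14: 0x25 (blk 4, set 0) → VC-HIT  vc=[24, 16, 20, 8]

VC = [24, 16, 20, 8]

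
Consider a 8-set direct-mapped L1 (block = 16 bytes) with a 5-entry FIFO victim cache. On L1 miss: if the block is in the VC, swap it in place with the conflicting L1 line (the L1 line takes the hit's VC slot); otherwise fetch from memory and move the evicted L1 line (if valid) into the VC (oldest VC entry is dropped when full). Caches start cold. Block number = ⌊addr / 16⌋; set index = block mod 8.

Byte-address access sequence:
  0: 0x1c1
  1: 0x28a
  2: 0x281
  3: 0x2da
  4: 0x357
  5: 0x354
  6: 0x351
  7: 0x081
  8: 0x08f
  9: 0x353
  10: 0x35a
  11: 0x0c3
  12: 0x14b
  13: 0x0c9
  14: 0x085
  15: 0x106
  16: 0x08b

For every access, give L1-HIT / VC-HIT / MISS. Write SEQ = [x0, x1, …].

#0 0x1c1→b28/s4 MISS; vc=[]
#1 0x28a→b40/s0 MISS; vc=[]
#2 0x281→b40/s0 L1-HIT; vc=[]
#3 0x2da→b45/s5 MISS; vc=[]
#4 0x357→b53/s5 MISS; vc=[45]
#5 0x354→b53/s5 L1-HIT; vc=[45]
#6 0x351→b53/s5 L1-HIT; vc=[45]
#7 0x81→b8/s0 MISS; vc=[45,40]
#8 0x8f→b8/s0 L1-HIT; vc=[45,40]
#9 0x353→b53/s5 L1-HIT; vc=[45,40]
#10 0x35a→b53/s5 L1-HIT; vc=[45,40]
#11 0xc3→b12/s4 MISS; vc=[45,40,28]
#12 0x14b→b20/s4 MISS; vc=[45,40,28,12]
#13 0xc9→b12/s4 VC-HIT; vc=[45,40,28,20]
#14 0x85→b8/s0 L1-HIT; vc=[45,40,28,20]
#15 0x106→b16/s0 MISS; vc=[45,40,28,20,8]
#16 0x8b→b8/s0 VC-HIT; vc=[45,40,28,20,16]

SEQ = [MISS, MISS, L1-HIT, MISS, MISS, L1-HIT, L1-HIT, MISS, L1-HIT, L1-HIT, L1-HIT, MISS, MISS, VC-HIT, L1-HIT, MISS, VC-HIT]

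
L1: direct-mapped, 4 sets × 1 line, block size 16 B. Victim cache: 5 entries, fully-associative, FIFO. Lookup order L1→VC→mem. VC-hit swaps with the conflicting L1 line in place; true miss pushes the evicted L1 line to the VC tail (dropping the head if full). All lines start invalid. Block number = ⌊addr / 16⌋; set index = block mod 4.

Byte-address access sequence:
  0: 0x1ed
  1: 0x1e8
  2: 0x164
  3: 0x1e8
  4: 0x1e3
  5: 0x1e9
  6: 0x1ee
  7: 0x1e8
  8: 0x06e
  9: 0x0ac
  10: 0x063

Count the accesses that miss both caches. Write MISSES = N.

#0 0x1ed→b30/s2 MISS; vc=[]
#1 0x1e8→b30/s2 L1-HIT; vc=[]
#2 0x164→b22/s2 MISS; vc=[30]
#3 0x1e8→b30/s2 VC-HIT; vc=[22]
#4 0x1e3→b30/s2 L1-HIT; vc=[22]
#5 0x1e9→b30/s2 L1-HIT; vc=[22]
#6 0x1ee→b30/s2 L1-HIT; vc=[22]
#7 0x1e8→b30/s2 L1-HIT; vc=[22]
#8 0x6e→b6/s2 MISS; vc=[22,30]
#9 0xac→b10/s2 MISS; vc=[22,30,6]
#10 0x63→b6/s2 VC-HIT; vc=[22,30,10]

MISSES = 4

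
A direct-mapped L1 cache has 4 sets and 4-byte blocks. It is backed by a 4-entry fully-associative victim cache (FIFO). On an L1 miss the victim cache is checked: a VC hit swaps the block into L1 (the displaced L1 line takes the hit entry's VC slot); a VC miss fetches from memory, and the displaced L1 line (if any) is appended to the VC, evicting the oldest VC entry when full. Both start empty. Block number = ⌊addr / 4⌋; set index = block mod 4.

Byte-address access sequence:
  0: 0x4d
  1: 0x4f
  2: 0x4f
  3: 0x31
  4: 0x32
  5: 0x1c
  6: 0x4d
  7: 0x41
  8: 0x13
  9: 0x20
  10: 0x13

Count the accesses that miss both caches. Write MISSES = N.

0: 0x4d (blk 19, set 3) → MISS  vc=[]
1: 0x4f (blk 19, set 3) → L1-HIT  vc=[]
2: 0x4f (blk 19, set 3) → L1-HIT  vc=[]
3: 0x31 (blk 12, set 0) → MISS  vc=[]
4: 0x32 (blk 12, set 0) → L1-HIT  vc=[]
5: 0x1c (blk 7, set 3) → MISS  vc=[19]
6: 0x4d (blk 19, set 3) → VC-HIT  vc=[7]
7: 0x41 (blk 16, set 0) → MISS  vc=[7, 12]
8: 0x13 (blk 4, set 0) → MISS  vc=[7, 12, 16]
9: 0x20 (blk 8, set 0) → MISS  vc=[7, 12, 16, 4]
10: 0x13 (blk 4, set 0) → VC-HIT  vc=[7, 12, 16, 8]

MISSES = 6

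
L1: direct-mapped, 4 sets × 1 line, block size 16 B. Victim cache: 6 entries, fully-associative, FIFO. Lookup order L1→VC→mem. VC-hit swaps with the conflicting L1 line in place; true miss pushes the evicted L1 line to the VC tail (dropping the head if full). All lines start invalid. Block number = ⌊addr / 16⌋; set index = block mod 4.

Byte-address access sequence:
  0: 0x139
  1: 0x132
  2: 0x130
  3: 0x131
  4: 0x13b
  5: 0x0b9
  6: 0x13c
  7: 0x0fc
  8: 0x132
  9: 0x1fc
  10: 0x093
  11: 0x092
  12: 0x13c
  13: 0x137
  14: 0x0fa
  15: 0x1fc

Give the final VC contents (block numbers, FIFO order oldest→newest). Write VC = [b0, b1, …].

#0 0x139→b19/s3 MISS; vc=[]
#1 0x132→b19/s3 L1-HIT; vc=[]
#2 0x130→b19/s3 L1-HIT; vc=[]
#3 0x131→b19/s3 L1-HIT; vc=[]
#4 0x13b→b19/s3 L1-HIT; vc=[]
#5 0xb9→b11/s3 MISS; vc=[19]
#6 0x13c→b19/s3 VC-HIT; vc=[11]
#7 0xfc→b15/s3 MISS; vc=[11,19]
#8 0x132→b19/s3 VC-HIT; vc=[11,15]
#9 0x1fc→b31/s3 MISS; vc=[11,15,19]
#10 0x93→b9/s1 MISS; vc=[11,15,19]
#11 0x92→b9/s1 L1-HIT; vc=[11,15,19]
#12 0x13c→b19/s3 VC-HIT; vc=[11,15,31]
#13 0x137→b19/s3 L1-HIT; vc=[11,15,31]
#14 0xfa→b15/s3 VC-HIT; vc=[11,19,31]
#15 0x1fc→b31/s3 VC-HIT; vc=[11,19,15]

VC = [11, 19, 15]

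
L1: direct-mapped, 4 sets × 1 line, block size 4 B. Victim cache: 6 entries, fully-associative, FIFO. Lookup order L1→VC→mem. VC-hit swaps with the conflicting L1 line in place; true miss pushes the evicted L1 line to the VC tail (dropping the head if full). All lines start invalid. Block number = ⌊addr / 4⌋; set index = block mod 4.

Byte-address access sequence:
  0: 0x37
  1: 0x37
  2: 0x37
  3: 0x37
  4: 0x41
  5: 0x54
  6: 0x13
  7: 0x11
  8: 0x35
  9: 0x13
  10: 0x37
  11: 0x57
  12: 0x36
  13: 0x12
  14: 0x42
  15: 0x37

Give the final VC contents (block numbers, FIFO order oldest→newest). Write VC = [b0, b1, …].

VC = [21, 4]

#0 0x37→b13/s1 MISS; vc=[]
#1 0x37→b13/s1 L1-HIT; vc=[]
#2 0x37→b13/s1 L1-HIT; vc=[]
#3 0x37→b13/s1 L1-HIT; vc=[]
#4 0x41→b16/s0 MISS; vc=[]
#5 0x54→b21/s1 MISS; vc=[13]
#6 0x13→b4/s0 MISS; vc=[13,16]
#7 0x11→b4/s0 L1-HIT; vc=[13,16]
#8 0x35→b13/s1 VC-HIT; vc=[21,16]
#9 0x13→b4/s0 L1-HIT; vc=[21,16]
#10 0x37→b13/s1 L1-HIT; vc=[21,16]
#11 0x57→b21/s1 VC-HIT; vc=[13,16]
#12 0x36→b13/s1 VC-HIT; vc=[21,16]
#13 0x12→b4/s0 L1-HIT; vc=[21,16]
#14 0x42→b16/s0 VC-HIT; vc=[21,4]
#15 0x37→b13/s1 L1-HIT; vc=[21,4]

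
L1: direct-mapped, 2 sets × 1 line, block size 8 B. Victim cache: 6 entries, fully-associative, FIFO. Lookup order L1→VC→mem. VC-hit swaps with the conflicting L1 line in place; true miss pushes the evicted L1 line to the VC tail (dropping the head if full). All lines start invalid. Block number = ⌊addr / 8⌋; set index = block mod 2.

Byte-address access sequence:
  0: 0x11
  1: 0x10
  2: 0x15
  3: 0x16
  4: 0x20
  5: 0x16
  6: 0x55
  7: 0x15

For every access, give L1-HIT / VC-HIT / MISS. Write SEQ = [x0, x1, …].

  [0] addr=0x11 blk=2 s=0: MISS | VC []
  [1] addr=0x10 blk=2 s=0: L1-HIT | VC []
  [2] addr=0x15 blk=2 s=0: L1-HIT | VC []
  [3] addr=0x16 blk=2 s=0: L1-HIT | VC []
  [4] addr=0x20 blk=4 s=0: MISS | VC [2]
  [5] addr=0x16 blk=2 s=0: VC-HIT | VC [4]
  [6] addr=0x55 blk=10 s=0: MISS | VC [4, 2]
  [7] addr=0x15 blk=2 s=0: VC-HIT | VC [4, 10]

SEQ = [MISS, L1-HIT, L1-HIT, L1-HIT, MISS, VC-HIT, MISS, VC-HIT]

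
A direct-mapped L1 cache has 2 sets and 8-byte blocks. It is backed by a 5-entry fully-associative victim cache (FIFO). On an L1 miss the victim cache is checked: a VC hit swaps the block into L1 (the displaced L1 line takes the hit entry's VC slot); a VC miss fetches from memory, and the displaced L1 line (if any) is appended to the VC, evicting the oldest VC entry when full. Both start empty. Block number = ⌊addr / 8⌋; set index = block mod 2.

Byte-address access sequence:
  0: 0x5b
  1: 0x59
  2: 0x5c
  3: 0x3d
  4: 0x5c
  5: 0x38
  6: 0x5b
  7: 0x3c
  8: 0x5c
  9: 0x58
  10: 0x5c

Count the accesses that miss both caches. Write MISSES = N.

MISSES = 2

  [0] addr=0x5b blk=11 s=1: MISS | VC []
  [1] addr=0x59 blk=11 s=1: L1-HIT | VC []
  [2] addr=0x5c blk=11 s=1: L1-HIT | VC []
  [3] addr=0x3d blk=7 s=1: MISS | VC [11]
  [4] addr=0x5c blk=11 s=1: VC-HIT | VC [7]
  [5] addr=0x38 blk=7 s=1: VC-HIT | VC [11]
  [6] addr=0x5b blk=11 s=1: VC-HIT | VC [7]
  [7] addr=0x3c blk=7 s=1: VC-HIT | VC [11]
  [8] addr=0x5c blk=11 s=1: VC-HIT | VC [7]
  [9] addr=0x58 blk=11 s=1: L1-HIT | VC [7]
  [10] addr=0x5c blk=11 s=1: L1-HIT | VC [7]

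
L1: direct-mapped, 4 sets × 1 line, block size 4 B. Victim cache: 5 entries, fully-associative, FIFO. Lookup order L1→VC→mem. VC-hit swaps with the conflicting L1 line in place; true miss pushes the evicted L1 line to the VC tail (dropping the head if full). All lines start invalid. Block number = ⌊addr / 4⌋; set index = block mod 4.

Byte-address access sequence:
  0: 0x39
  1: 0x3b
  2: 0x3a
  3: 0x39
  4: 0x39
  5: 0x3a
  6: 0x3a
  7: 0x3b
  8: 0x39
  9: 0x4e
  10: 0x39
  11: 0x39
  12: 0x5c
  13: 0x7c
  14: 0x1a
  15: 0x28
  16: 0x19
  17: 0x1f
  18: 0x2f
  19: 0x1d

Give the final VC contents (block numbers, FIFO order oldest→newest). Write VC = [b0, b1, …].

VC = [23, 14, 10, 31, 11]

  [0] addr=0x39 blk=14 s=2: MISS | VC []
  [1] addr=0x3b blk=14 s=2: L1-HIT | VC []
  [2] addr=0x3a blk=14 s=2: L1-HIT | VC []
  [3] addr=0x39 blk=14 s=2: L1-HIT | VC []
  [4] addr=0x39 blk=14 s=2: L1-HIT | VC []
  [5] addr=0x3a blk=14 s=2: L1-HIT | VC []
  [6] addr=0x3a blk=14 s=2: L1-HIT | VC []
  [7] addr=0x3b blk=14 s=2: L1-HIT | VC []
  [8] addr=0x39 blk=14 s=2: L1-HIT | VC []
  [9] addr=0x4e blk=19 s=3: MISS | VC []
  [10] addr=0x39 blk=14 s=2: L1-HIT | VC []
  [11] addr=0x39 blk=14 s=2: L1-HIT | VC []
  [12] addr=0x5c blk=23 s=3: MISS | VC [19]
  [13] addr=0x7c blk=31 s=3: MISS | VC [19, 23]
  [14] addr=0x1a blk=6 s=2: MISS | VC [19, 23, 14]
  [15] addr=0x28 blk=10 s=2: MISS | VC [19, 23, 14, 6]
  [16] addr=0x19 blk=6 s=2: VC-HIT | VC [19, 23, 14, 10]
  [17] addr=0x1f blk=7 s=3: MISS | VC [19, 23, 14, 10, 31]
  [18] addr=0x2f blk=11 s=3: MISS | VC [23, 14, 10, 31, 7]
  [19] addr=0x1d blk=7 s=3: VC-HIT | VC [23, 14, 10, 31, 11]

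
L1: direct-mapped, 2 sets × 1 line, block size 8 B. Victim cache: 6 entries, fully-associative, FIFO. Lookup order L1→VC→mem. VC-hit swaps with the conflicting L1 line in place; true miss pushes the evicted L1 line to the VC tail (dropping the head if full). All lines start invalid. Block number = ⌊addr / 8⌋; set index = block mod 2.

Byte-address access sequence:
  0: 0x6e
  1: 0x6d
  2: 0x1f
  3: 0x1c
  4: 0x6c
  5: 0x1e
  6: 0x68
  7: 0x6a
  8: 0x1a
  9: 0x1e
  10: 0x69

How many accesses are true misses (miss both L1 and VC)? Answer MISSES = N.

#0 0x6e→b13/s1 MISS; vc=[]
#1 0x6d→b13/s1 L1-HIT; vc=[]
#2 0x1f→b3/s1 MISS; vc=[13]
#3 0x1c→b3/s1 L1-HIT; vc=[13]
#4 0x6c→b13/s1 VC-HIT; vc=[3]
#5 0x1e→b3/s1 VC-HIT; vc=[13]
#6 0x68→b13/s1 VC-HIT; vc=[3]
#7 0x6a→b13/s1 L1-HIT; vc=[3]
#8 0x1a→b3/s1 VC-HIT; vc=[13]
#9 0x1e→b3/s1 L1-HIT; vc=[13]
#10 0x69→b13/s1 VC-HIT; vc=[3]

MISSES = 2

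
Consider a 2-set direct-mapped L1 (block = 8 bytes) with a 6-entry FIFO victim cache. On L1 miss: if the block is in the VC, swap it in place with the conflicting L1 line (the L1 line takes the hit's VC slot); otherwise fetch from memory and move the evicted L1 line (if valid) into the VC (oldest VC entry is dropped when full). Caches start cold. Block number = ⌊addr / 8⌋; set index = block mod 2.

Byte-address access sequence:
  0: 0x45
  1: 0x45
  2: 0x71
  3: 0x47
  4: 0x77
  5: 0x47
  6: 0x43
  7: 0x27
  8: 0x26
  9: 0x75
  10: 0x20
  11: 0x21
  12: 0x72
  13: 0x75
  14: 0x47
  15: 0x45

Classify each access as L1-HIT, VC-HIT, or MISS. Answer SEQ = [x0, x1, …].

#0 0x45→b8/s0 MISS; vc=[]
#1 0x45→b8/s0 L1-HIT; vc=[]
#2 0x71→b14/s0 MISS; vc=[8]
#3 0x47→b8/s0 VC-HIT; vc=[14]
#4 0x77→b14/s0 VC-HIT; vc=[8]
#5 0x47→b8/s0 VC-HIT; vc=[14]
#6 0x43→b8/s0 L1-HIT; vc=[14]
#7 0x27→b4/s0 MISS; vc=[14,8]
#8 0x26→b4/s0 L1-HIT; vc=[14,8]
#9 0x75→b14/s0 VC-HIT; vc=[4,8]
#10 0x20→b4/s0 VC-HIT; vc=[14,8]
#11 0x21→b4/s0 L1-HIT; vc=[14,8]
#12 0x72→b14/s0 VC-HIT; vc=[4,8]
#13 0x75→b14/s0 L1-HIT; vc=[4,8]
#14 0x47→b8/s0 VC-HIT; vc=[4,14]
#15 0x45→b8/s0 L1-HIT; vc=[4,14]

SEQ = [MISS, L1-HIT, MISS, VC-HIT, VC-HIT, VC-HIT, L1-HIT, MISS, L1-HIT, VC-HIT, VC-HIT, L1-HIT, VC-HIT, L1-HIT, VC-HIT, L1-HIT]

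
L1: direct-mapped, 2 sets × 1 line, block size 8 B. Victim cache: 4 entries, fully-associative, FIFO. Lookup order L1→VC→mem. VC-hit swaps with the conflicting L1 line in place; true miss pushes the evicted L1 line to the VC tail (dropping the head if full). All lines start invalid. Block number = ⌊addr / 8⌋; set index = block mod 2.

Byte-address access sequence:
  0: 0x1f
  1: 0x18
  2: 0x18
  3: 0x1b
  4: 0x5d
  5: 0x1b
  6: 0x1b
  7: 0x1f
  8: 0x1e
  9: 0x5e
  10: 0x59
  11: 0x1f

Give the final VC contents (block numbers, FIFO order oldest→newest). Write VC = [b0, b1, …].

#0 0x1f→b3/s1 MISS; vc=[]
#1 0x18→b3/s1 L1-HIT; vc=[]
#2 0x18→b3/s1 L1-HIT; vc=[]
#3 0x1b→b3/s1 L1-HIT; vc=[]
#4 0x5d→b11/s1 MISS; vc=[3]
#5 0x1b→b3/s1 VC-HIT; vc=[11]
#6 0x1b→b3/s1 L1-HIT; vc=[11]
#7 0x1f→b3/s1 L1-HIT; vc=[11]
#8 0x1e→b3/s1 L1-HIT; vc=[11]
#9 0x5e→b11/s1 VC-HIT; vc=[3]
#10 0x59→b11/s1 L1-HIT; vc=[3]
#11 0x1f→b3/s1 VC-HIT; vc=[11]

VC = [11]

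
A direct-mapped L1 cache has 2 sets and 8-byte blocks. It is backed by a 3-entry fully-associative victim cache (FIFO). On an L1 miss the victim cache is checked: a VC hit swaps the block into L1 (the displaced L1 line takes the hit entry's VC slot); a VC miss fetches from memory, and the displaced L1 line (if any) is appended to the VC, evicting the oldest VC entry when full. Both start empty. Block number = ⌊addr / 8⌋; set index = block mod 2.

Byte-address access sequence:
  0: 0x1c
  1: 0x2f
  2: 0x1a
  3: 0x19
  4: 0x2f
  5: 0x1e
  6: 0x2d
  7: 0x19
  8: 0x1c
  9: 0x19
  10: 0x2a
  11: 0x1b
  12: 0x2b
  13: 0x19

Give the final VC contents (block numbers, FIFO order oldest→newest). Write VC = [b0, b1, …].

VC = [5]

#0 0x1c→b3/s1 MISS; vc=[]
#1 0x2f→b5/s1 MISS; vc=[3]
#2 0x1a→b3/s1 VC-HIT; vc=[5]
#3 0x19→b3/s1 L1-HIT; vc=[5]
#4 0x2f→b5/s1 VC-HIT; vc=[3]
#5 0x1e→b3/s1 VC-HIT; vc=[5]
#6 0x2d→b5/s1 VC-HIT; vc=[3]
#7 0x19→b3/s1 VC-HIT; vc=[5]
#8 0x1c→b3/s1 L1-HIT; vc=[5]
#9 0x19→b3/s1 L1-HIT; vc=[5]
#10 0x2a→b5/s1 VC-HIT; vc=[3]
#11 0x1b→b3/s1 VC-HIT; vc=[5]
#12 0x2b→b5/s1 VC-HIT; vc=[3]
#13 0x19→b3/s1 VC-HIT; vc=[5]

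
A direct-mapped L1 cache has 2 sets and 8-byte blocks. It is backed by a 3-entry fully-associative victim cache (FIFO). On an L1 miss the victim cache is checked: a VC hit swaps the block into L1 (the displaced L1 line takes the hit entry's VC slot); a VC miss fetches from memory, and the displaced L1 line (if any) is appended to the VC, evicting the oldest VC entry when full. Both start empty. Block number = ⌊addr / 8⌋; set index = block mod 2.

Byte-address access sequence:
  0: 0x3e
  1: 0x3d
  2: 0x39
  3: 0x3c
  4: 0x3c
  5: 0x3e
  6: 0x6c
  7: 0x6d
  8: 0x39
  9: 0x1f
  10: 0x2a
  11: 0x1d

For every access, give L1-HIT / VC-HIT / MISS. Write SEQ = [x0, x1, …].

#0 0x3e→b7/s1 MISS; vc=[]
#1 0x3d→b7/s1 L1-HIT; vc=[]
#2 0x39→b7/s1 L1-HIT; vc=[]
#3 0x3c→b7/s1 L1-HIT; vc=[]
#4 0x3c→b7/s1 L1-HIT; vc=[]
#5 0x3e→b7/s1 L1-HIT; vc=[]
#6 0x6c→b13/s1 MISS; vc=[7]
#7 0x6d→b13/s1 L1-HIT; vc=[7]
#8 0x39→b7/s1 VC-HIT; vc=[13]
#9 0x1f→b3/s1 MISS; vc=[13,7]
#10 0x2a→b5/s1 MISS; vc=[13,7,3]
#11 0x1d→b3/s1 VC-HIT; vc=[13,7,5]

SEQ = [MISS, L1-HIT, L1-HIT, L1-HIT, L1-HIT, L1-HIT, MISS, L1-HIT, VC-HIT, MISS, MISS, VC-HIT]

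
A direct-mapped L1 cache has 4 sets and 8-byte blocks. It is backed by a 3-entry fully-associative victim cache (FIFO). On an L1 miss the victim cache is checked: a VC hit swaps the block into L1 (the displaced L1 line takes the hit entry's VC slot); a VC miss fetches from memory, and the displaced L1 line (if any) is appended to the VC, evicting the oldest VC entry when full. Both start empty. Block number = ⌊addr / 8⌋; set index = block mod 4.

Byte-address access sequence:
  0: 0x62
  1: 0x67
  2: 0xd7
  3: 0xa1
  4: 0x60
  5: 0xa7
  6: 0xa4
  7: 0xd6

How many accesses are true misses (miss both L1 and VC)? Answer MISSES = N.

  [0] addr=0x62 blk=12 s=0: MISS | VC []
  [1] addr=0x67 blk=12 s=0: L1-HIT | VC []
  [2] addr=0xd7 blk=26 s=2: MISS | VC []
  [3] addr=0xa1 blk=20 s=0: MISS | VC [12]
  [4] addr=0x60 blk=12 s=0: VC-HIT | VC [20]
  [5] addr=0xa7 blk=20 s=0: VC-HIT | VC [12]
  [6] addr=0xa4 blk=20 s=0: L1-HIT | VC [12]
  [7] addr=0xd6 blk=26 s=2: L1-HIT | VC [12]

MISSES = 3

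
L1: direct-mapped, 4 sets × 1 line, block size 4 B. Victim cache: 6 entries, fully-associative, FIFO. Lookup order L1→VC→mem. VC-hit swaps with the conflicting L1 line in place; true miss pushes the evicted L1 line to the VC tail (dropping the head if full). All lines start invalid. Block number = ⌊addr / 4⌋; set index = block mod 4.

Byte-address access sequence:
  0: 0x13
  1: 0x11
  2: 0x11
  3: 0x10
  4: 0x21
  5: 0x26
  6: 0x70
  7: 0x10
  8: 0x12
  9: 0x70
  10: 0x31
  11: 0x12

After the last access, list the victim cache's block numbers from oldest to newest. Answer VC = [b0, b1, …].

0: 0x13 (blk 4, set 0) → MISS  vc=[]
1: 0x11 (blk 4, set 0) → L1-HIT  vc=[]
2: 0x11 (blk 4, set 0) → L1-HIT  vc=[]
3: 0x10 (blk 4, set 0) → L1-HIT  vc=[]
4: 0x21 (blk 8, set 0) → MISS  vc=[4]
5: 0x26 (blk 9, set 1) → MISS  vc=[4]
6: 0x70 (blk 28, set 0) → MISS  vc=[4, 8]
7: 0x10 (blk 4, set 0) → VC-HIT  vc=[28, 8]
8: 0x12 (blk 4, set 0) → L1-HIT  vc=[28, 8]
9: 0x70 (blk 28, set 0) → VC-HIT  vc=[4, 8]
10: 0x31 (blk 12, set 0) → MISS  vc=[4, 8, 28]
11: 0x12 (blk 4, set 0) → VC-HIT  vc=[12, 8, 28]

VC = [12, 8, 28]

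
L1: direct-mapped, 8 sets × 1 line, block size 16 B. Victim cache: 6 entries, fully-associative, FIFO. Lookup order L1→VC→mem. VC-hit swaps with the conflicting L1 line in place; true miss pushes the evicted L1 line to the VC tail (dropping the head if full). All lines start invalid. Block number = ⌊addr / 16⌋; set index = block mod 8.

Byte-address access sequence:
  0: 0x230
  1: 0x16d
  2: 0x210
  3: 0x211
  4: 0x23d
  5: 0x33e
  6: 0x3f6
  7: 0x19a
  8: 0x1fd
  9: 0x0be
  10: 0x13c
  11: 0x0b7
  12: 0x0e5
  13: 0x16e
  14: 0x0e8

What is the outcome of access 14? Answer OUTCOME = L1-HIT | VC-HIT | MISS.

OUTCOME = VC-HIT

#0 0x230→b35/s3 MISS; vc=[]
#1 0x16d→b22/s6 MISS; vc=[]
#2 0x210→b33/s1 MISS; vc=[]
#3 0x211→b33/s1 L1-HIT; vc=[]
#4 0x23d→b35/s3 L1-HIT; vc=[]
#5 0x33e→b51/s3 MISS; vc=[35]
#6 0x3f6→b63/s7 MISS; vc=[35]
#7 0x19a→b25/s1 MISS; vc=[35,33]
#8 0x1fd→b31/s7 MISS; vc=[35,33,63]
#9 0xbe→b11/s3 MISS; vc=[35,33,63,51]
#10 0x13c→b19/s3 MISS; vc=[35,33,63,51,11]
#11 0xb7→b11/s3 VC-HIT; vc=[35,33,63,51,19]
#12 0xe5→b14/s6 MISS; vc=[35,33,63,51,19,22]
#13 0x16e→b22/s6 VC-HIT; vc=[35,33,63,51,19,14]
#14 0xe8→b14/s6 VC-HIT; vc=[35,33,63,51,19,22]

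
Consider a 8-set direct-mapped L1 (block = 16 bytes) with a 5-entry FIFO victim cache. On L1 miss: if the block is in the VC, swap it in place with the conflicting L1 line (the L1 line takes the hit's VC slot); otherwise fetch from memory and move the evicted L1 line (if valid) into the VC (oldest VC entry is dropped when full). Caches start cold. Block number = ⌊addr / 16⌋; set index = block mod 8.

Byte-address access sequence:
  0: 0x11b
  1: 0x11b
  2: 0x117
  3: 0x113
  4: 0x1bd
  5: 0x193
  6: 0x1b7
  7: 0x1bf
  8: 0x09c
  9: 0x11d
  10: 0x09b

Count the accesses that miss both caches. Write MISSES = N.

0: 0x11b (blk 17, set 1) → MISS  vc=[]
1: 0x11b (blk 17, set 1) → L1-HIT  vc=[]
2: 0x117 (blk 17, set 1) → L1-HIT  vc=[]
3: 0x113 (blk 17, set 1) → L1-HIT  vc=[]
4: 0x1bd (blk 27, set 3) → MISS  vc=[]
5: 0x193 (blk 25, set 1) → MISS  vc=[17]
6: 0x1b7 (blk 27, set 3) → L1-HIT  vc=[17]
7: 0x1bf (blk 27, set 3) → L1-HIT  vc=[17]
8: 0x9c (blk 9, set 1) → MISS  vc=[17, 25]
9: 0x11d (blk 17, set 1) → VC-HIT  vc=[9, 25]
10: 0x9b (blk 9, set 1) → VC-HIT  vc=[17, 25]

MISSES = 4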